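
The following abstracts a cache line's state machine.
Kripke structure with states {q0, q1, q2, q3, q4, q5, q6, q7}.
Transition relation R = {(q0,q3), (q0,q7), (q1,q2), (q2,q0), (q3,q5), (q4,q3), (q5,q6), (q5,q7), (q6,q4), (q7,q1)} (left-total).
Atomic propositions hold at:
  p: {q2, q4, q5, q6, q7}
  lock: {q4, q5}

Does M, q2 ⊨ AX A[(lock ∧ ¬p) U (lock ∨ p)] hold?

Sat(¬p) = {q0, q1, q3}
Sat(lock ∧ ¬p) = ∅
Sat(lock ∨ p) = {q2, q4, q5, q6, q7}
A[(lock ∧ ¬p) U (lock ∨ p)]: least fixpoint, start Z0 = Sat((lock ∨ p)) = {q2, q4, q5, q6, q7}, add states in Sat(lock ∧ ¬p) with every successor in Z. Already a fixed point.
Sat(A[(lock ∧ ¬p) U (lock ∨ p)]) = {q2, q4, q5, q6, q7}
Sat(AX A[(lock ∧ ¬p) U (lock ∨ p)]) = {s : every successor in {q2, q4, q5, q6, q7}} = {q1, q3, q5, q6}
q2 ∉ Sat(AX A[(lock ∧ ¬p) U (lock ∨ p)]) = {q1, q3, q5, q6}, so the formula does not hold at q2.

No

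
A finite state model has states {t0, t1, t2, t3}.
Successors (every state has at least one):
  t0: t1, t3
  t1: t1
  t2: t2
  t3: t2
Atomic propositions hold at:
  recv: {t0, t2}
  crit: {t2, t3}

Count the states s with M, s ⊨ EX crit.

Sat(EX crit) = {s : some successor in {t2, t3}} = {t0, t2, t3}
|Sat(EX crit)| = |{t0, t2, t3}| = 3.

3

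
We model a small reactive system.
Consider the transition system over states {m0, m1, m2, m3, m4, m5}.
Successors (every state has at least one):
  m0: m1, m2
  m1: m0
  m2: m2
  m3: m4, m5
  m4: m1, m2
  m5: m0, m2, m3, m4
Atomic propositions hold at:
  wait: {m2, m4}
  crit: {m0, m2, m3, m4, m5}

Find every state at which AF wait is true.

AF wait: least fixpoint, start Z0 = {m2, m4}, add states with every successor in Z. Already a fixed point.
Sat(AF wait) = {m2, m4}

{m2, m4}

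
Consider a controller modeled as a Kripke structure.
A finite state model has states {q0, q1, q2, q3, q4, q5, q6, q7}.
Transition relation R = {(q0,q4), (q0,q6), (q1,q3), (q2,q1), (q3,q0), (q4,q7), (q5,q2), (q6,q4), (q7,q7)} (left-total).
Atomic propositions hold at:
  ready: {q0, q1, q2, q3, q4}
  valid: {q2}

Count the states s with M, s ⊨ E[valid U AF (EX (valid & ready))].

1

Sat(valid & ready) = {q2}
Sat(EX (valid & ready)) = {s : some successor in {q2}} = {q5}
AF (EX (valid & ready)): least fixpoint, start Z0 = {q5}, add states with every successor in Z. Already a fixed point.
Sat(AF (EX (valid & ready))) = {q5}
E[valid U AF (EX (valid & ready))]: least fixpoint, start Z0 = Sat(AF (EX (valid & ready))) = {q5}, add states in Sat(valid) with some successor in Z. Already a fixed point.
Sat(E[valid U AF (EX (valid & ready))]) = {q5}
|Sat(E[valid U AF (EX (valid & ready))])| = |{q5}| = 1.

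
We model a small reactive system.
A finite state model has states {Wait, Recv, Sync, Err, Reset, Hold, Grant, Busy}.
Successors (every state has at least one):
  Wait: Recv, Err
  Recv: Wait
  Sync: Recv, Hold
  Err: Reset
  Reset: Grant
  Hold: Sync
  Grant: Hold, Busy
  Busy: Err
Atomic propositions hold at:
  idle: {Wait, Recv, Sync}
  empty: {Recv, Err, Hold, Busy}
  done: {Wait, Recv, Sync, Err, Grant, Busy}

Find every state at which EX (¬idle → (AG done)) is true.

{Wait, Recv, Sync, Hold}

Sat(¬idle) = {Err, Reset, Hold, Grant, Busy}
AG done: greatest fixpoint, start Z0 = {Wait, Recv, Sync, Err, Grant, Busy}, keep only states in Sat with every successor in Z. Z1 = {Wait, Recv, Busy}; Z2 = {Recv}; Z3 = ∅; fixed.
Sat(AG done) = ∅
Sat(¬idle → (AG done)) = {Wait, Recv, Sync}
Sat(EX (¬idle → (AG done))) = {s : some successor in {Wait, Recv, Sync}} = {Wait, Recv, Sync, Hold}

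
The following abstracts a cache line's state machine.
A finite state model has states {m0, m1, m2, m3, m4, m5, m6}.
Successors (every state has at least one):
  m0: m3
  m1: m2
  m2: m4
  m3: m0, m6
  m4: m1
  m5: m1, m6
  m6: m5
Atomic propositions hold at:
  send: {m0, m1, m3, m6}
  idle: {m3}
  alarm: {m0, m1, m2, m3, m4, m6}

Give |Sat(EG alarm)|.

5

EG alarm: greatest fixpoint, start Z0 = {m0, m1, m2, m3, m4, m6}, keep only states in Sat with some successor in Z. Z1 = {m0, m1, m2, m3, m4}; fixed.
Sat(EG alarm) = {m0, m1, m2, m3, m4}
|Sat(EG alarm)| = |{m0, m1, m2, m3, m4}| = 5.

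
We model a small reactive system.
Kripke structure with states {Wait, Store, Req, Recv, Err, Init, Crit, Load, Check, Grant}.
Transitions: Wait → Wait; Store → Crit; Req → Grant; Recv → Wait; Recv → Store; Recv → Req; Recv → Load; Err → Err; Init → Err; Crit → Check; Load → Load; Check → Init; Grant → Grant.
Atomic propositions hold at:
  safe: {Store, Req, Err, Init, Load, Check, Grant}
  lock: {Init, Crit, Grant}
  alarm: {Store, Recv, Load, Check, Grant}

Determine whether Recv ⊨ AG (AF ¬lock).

No

Sat(¬lock) = {Wait, Store, Req, Recv, Err, Load, Check}
AF ¬lock: least fixpoint, start Z0 = {Wait, Store, Req, Recv, Err, Load, Check}, add states with every successor in Z. Z1 = {Wait, Store, Req, Recv, Err, Init, Crit, Load, Check}; fixed.
Sat(AF ¬lock) = {Wait, Store, Req, Recv, Err, Init, Crit, Load, Check}
AG (AF ¬lock): greatest fixpoint, start Z0 = {Wait, Store, Req, Recv, Err, Init, Crit, Load, Check}, keep only states in Sat with every successor in Z. Z1 = {Wait, Store, Recv, Err, Init, Crit, Load, Check}; Z2 = {Wait, Store, Err, Init, Crit, Load, Check}; fixed.
Sat(AG (AF ¬lock)) = {Wait, Store, Err, Init, Crit, Load, Check}
Recv ∉ Sat(AG (AF ¬lock)) = {Wait, Store, Err, Init, Crit, Load, Check}, so the formula does not hold at Recv.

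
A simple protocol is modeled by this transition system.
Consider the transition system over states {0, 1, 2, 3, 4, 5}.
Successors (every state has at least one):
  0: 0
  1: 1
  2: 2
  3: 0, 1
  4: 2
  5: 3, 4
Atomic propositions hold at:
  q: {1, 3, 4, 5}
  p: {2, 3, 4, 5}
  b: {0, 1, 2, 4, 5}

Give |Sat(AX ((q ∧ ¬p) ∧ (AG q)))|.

1

Sat(¬p) = {0, 1}
Sat(q ∧ ¬p) = {1}
AG q: greatest fixpoint, start Z0 = {1, 3, 4, 5}, keep only states in Sat with every successor in Z. Z1 = {1, 5}; Z2 = {1}; fixed.
Sat(AG q) = {1}
Sat((q ∧ ¬p) ∧ (AG q)) = {1}
Sat(AX ((q ∧ ¬p) ∧ (AG q))) = {s : every successor in {1}} = {1}
|Sat(AX ((q ∧ ¬p) ∧ (AG q)))| = |{1}| = 1.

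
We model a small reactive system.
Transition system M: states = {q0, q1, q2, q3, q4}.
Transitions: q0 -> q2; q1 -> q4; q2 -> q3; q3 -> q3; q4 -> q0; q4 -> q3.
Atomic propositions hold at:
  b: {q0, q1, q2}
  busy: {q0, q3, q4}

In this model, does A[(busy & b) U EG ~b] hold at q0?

Sat(busy & b) = {q0}
Sat(~b) = {q3, q4}
EG ~b: greatest fixpoint, start Z0 = {q3, q4}, keep only states in Sat with some successor in Z. Already a fixed point.
Sat(EG ~b) = {q3, q4}
A[(busy & b) U EG ~b]: least fixpoint, start Z0 = Sat(EG ~b) = {q3, q4}, add states in Sat(busy & b) with every successor in Z. Already a fixed point.
Sat(A[(busy & b) U EG ~b]) = {q3, q4}
q0 ∉ Sat(A[(busy & b) U EG ~b]) = {q3, q4}, so the formula does not hold at q0.

No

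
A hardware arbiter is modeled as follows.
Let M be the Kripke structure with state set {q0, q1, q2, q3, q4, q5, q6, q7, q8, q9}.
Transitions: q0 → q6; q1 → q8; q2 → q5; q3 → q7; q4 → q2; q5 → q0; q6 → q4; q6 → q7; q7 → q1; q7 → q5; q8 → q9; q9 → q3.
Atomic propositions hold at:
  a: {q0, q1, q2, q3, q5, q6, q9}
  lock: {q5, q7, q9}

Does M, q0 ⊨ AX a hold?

Yes

Sat(AX a) = {s : every successor in {q0, q1, q2, q3, q5, q6, q9}} = {q0, q2, q4, q5, q7, q8, q9}
q0 ∈ Sat(AX a) = {q0, q2, q4, q5, q7, q8, q9}, so the formula holds at q0.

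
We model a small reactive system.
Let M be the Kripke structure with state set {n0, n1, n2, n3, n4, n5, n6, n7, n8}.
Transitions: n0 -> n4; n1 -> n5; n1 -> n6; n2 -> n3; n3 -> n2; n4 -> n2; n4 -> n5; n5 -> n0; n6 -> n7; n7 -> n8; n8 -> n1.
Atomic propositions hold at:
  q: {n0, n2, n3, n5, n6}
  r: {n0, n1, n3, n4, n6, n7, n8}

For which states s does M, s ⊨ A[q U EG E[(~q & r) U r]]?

{n1, n6, n7, n8}

Sat(~q) = {n1, n4, n7, n8}
Sat(~q & r) = {n1, n4, n7, n8}
E[(~q & r) U r]: least fixpoint, start Z0 = Sat(r) = {n0, n1, n3, n4, n6, n7, n8}, add states in Sat(~q & r) with some successor in Z. Already a fixed point.
Sat(E[(~q & r) U r]) = {n0, n1, n3, n4, n6, n7, n8}
EG E[(~q & r) U r]: greatest fixpoint, start Z0 = {n0, n1, n3, n4, n6, n7, n8}, keep only states in Sat with some successor in Z. Z1 = {n0, n1, n6, n7, n8}; Z2 = {n1, n6, n7, n8}; fixed.
Sat(EG E[(~q & r) U r]) = {n1, n6, n7, n8}
A[q U EG E[(~q & r) U r]]: least fixpoint, start Z0 = Sat(EG E[(~q & r) U r]) = {n1, n6, n7, n8}, add states in Sat(q) with every successor in Z. Already a fixed point.
Sat(A[q U EG E[(~q & r) U r]]) = {n1, n6, n7, n8}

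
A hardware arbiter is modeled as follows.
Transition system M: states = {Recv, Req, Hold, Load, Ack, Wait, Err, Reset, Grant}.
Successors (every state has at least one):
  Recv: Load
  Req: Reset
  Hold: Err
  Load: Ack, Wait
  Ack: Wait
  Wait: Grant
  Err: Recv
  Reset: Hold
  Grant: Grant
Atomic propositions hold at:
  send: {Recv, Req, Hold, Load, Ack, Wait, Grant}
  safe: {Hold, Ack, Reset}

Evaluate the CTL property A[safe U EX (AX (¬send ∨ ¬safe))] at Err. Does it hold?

Sat(¬send) = {Err, Reset}
Sat(¬safe) = {Recv, Req, Load, Wait, Err, Grant}
Sat(¬send ∨ ¬safe) = {Recv, Req, Load, Wait, Err, Reset, Grant}
Sat(AX (¬send ∨ ¬safe)) = {s : every successor in {Recv, Req, Load, Wait, Err, Reset, Grant}} = {Recv, Req, Hold, Ack, Wait, Err, Grant}
Sat(EX (AX (¬send ∨ ¬safe))) = {s : some successor in {Recv, Req, Hold, Ack, Wait, Err, Grant}} = {Hold, Load, Ack, Wait, Err, Reset, Grant}
A[safe U EX (AX (¬send ∨ ¬safe))]: least fixpoint, start Z0 = Sat(EX (AX (¬send ∨ ¬safe))) = {Hold, Load, Ack, Wait, Err, Reset, Grant}, add states in Sat(safe) with every successor in Z. Already a fixed point.
Sat(A[safe U EX (AX (¬send ∨ ¬safe))]) = {Hold, Load, Ack, Wait, Err, Reset, Grant}
Err ∈ Sat(A[safe U EX (AX (¬send ∨ ¬safe))]) = {Hold, Load, Ack, Wait, Err, Reset, Grant}, so the formula holds at Err.

Yes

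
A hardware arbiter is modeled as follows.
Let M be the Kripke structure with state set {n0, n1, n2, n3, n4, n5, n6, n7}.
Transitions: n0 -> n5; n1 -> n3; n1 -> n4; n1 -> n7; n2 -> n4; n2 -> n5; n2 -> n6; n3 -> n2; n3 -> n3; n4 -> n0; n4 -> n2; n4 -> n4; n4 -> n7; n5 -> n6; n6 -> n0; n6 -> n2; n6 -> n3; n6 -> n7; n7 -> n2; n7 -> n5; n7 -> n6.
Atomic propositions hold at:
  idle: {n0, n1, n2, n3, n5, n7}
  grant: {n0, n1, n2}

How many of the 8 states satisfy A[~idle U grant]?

Sat(~idle) = {n4, n6}
A[~idle U grant]: least fixpoint, start Z0 = Sat(grant) = {n0, n1, n2}, add states in Sat(~idle) with every successor in Z. Already a fixed point.
Sat(A[~idle U grant]) = {n0, n1, n2}
|Sat(A[~idle U grant])| = |{n0, n1, n2}| = 3.

3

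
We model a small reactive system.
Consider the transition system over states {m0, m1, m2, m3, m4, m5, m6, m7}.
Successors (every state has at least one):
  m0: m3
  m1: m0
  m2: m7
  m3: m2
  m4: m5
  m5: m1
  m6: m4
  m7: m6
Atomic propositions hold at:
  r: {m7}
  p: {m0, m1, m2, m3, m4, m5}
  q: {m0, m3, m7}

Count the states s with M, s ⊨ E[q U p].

6

E[q U p]: least fixpoint, start Z0 = Sat(p) = {m0, m1, m2, m3, m4, m5}, add states in Sat(q) with some successor in Z. Already a fixed point.
Sat(E[q U p]) = {m0, m1, m2, m3, m4, m5}
|Sat(E[q U p])| = |{m0, m1, m2, m3, m4, m5}| = 6.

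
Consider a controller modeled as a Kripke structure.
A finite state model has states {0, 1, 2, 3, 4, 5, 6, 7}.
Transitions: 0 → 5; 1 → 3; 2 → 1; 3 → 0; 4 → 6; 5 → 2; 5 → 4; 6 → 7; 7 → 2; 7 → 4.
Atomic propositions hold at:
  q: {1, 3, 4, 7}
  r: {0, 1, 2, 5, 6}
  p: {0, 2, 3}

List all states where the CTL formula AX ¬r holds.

{1, 6}

Sat(¬r) = {3, 4, 7}
Sat(AX ¬r) = {s : every successor in {3, 4, 7}} = {1, 6}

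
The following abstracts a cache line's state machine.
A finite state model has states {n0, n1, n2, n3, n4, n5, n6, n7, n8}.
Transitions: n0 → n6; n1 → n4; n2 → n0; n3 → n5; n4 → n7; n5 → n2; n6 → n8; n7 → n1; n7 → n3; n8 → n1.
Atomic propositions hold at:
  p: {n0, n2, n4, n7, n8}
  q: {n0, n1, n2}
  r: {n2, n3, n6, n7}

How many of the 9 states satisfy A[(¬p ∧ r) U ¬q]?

6

Sat(¬p) = {n1, n3, n5, n6}
Sat(¬p ∧ r) = {n3, n6}
Sat(¬q) = {n3, n4, n5, n6, n7, n8}
A[(¬p ∧ r) U ¬q]: least fixpoint, start Z0 = Sat(¬q) = {n3, n4, n5, n6, n7, n8}, add states in Sat(¬p ∧ r) with every successor in Z. Already a fixed point.
Sat(A[(¬p ∧ r) U ¬q]) = {n3, n4, n5, n6, n7, n8}
|Sat(A[(¬p ∧ r) U ¬q])| = |{n3, n4, n5, n6, n7, n8}| = 6.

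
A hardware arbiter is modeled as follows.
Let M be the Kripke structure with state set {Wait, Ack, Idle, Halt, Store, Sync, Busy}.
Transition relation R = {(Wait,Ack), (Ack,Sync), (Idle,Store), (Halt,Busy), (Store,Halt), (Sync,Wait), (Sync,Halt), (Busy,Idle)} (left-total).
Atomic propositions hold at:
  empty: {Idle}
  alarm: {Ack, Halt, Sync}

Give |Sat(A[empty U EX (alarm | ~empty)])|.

6

Sat(~empty) = {Wait, Ack, Halt, Store, Sync, Busy}
Sat(alarm | ~empty) = {Wait, Ack, Halt, Store, Sync, Busy}
Sat(EX (alarm | ~empty)) = {s : some successor in {Wait, Ack, Halt, Store, Sync, Busy}} = {Wait, Ack, Idle, Halt, Store, Sync}
A[empty U EX (alarm | ~empty)]: least fixpoint, start Z0 = Sat(EX (alarm | ~empty)) = {Wait, Ack, Idle, Halt, Store, Sync}, add states in Sat(empty) with every successor in Z. Already a fixed point.
Sat(A[empty U EX (alarm | ~empty)]) = {Wait, Ack, Idle, Halt, Store, Sync}
|Sat(A[empty U EX (alarm | ~empty)])| = |{Wait, Ack, Idle, Halt, Store, Sync}| = 6.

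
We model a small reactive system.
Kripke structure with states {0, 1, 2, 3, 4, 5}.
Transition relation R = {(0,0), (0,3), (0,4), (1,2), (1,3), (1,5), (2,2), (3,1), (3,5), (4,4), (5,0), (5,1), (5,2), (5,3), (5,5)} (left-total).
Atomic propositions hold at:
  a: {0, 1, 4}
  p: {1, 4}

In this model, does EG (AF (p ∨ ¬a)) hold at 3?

Yes

Sat(¬a) = {2, 3, 5}
Sat(p ∨ ¬a) = {1, 2, 3, 4, 5}
AF (p ∨ ¬a): least fixpoint, start Z0 = {1, 2, 3, 4, 5}, add states with every successor in Z. Already a fixed point.
Sat(AF (p ∨ ¬a)) = {1, 2, 3, 4, 5}
EG (AF (p ∨ ¬a)): greatest fixpoint, start Z0 = {1, 2, 3, 4, 5}, keep only states in Sat with some successor in Z. Already a fixed point.
Sat(EG (AF (p ∨ ¬a))) = {1, 2, 3, 4, 5}
3 ∈ Sat(EG (AF (p ∨ ¬a))) = {1, 2, 3, 4, 5}, so the formula holds at 3.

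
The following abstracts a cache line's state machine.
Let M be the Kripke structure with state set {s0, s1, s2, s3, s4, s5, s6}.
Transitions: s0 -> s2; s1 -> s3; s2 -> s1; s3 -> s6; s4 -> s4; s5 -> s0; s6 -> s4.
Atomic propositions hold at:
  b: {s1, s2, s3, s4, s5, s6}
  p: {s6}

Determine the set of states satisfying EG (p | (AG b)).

{s1, s2, s3, s4, s6}

AG b: greatest fixpoint, start Z0 = {s1, s2, s3, s4, s5, s6}, keep only states in Sat with every successor in Z. Z1 = {s1, s2, s3, s4, s6}; fixed.
Sat(AG b) = {s1, s2, s3, s4, s6}
Sat(p | (AG b)) = {s1, s2, s3, s4, s6}
EG (p | (AG b)): greatest fixpoint, start Z0 = {s1, s2, s3, s4, s6}, keep only states in Sat with some successor in Z. Already a fixed point.
Sat(EG (p | (AG b))) = {s1, s2, s3, s4, s6}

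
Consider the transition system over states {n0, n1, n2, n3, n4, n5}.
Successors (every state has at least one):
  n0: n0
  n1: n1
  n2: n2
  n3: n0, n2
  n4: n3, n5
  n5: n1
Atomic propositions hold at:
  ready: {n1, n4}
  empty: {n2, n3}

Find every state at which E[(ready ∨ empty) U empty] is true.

{n2, n3, n4}

Sat(ready ∨ empty) = {n1, n2, n3, n4}
E[(ready ∨ empty) U empty]: least fixpoint, start Z0 = Sat(empty) = {n2, n3}, add states in Sat(ready ∨ empty) with some successor in Z. Z1 = {n2, n3, n4}; fixed.
Sat(E[(ready ∨ empty) U empty]) = {n2, n3, n4}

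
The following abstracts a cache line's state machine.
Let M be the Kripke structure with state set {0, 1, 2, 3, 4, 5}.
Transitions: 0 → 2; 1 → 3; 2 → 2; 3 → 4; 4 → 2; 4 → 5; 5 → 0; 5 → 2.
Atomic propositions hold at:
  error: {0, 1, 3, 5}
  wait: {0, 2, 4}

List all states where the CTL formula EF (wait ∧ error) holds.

Sat(wait ∧ error) = {0}
EF (wait ∧ error): least fixpoint, start Z0 = {0}, add states with some successor in Z. Z1 = {0, 5}; Z2 = {0, 4, 5}; Z3 = {0, 3, 4, 5}; Z4 = {0, 1, 3, 4, 5}; fixed.
Sat(EF (wait ∧ error)) = {0, 1, 3, 4, 5}

{0, 1, 3, 4, 5}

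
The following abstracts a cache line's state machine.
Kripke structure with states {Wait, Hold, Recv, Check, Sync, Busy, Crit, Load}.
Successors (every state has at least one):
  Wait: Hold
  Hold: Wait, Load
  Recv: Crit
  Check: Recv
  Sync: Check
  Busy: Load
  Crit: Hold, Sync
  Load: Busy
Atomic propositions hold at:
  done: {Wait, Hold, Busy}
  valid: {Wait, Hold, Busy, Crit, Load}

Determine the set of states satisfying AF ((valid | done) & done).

{Wait, Hold, Busy, Load}

Sat(valid | done) = {Wait, Hold, Busy, Crit, Load}
Sat((valid | done) & done) = {Wait, Hold, Busy}
AF ((valid | done) & done): least fixpoint, start Z0 = {Wait, Hold, Busy}, add states with every successor in Z. Z1 = {Wait, Hold, Busy, Load}; fixed.
Sat(AF ((valid | done) & done)) = {Wait, Hold, Busy, Load}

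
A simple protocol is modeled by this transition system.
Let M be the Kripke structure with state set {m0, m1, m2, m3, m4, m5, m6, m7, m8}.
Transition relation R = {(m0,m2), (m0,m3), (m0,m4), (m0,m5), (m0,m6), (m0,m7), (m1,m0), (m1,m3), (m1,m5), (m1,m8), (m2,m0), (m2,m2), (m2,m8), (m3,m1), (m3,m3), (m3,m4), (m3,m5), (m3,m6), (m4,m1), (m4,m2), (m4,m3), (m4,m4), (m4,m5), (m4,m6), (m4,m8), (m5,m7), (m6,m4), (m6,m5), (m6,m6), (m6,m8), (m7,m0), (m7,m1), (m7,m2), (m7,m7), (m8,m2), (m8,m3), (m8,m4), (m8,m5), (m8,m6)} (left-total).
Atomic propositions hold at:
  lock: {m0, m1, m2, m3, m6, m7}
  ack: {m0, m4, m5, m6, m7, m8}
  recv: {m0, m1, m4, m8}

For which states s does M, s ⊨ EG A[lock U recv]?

{m0, m1, m4, m8}

A[lock U recv]: least fixpoint, start Z0 = Sat(recv) = {m0, m1, m4, m8}, add states in Sat(lock) with every successor in Z. Already a fixed point.
Sat(A[lock U recv]) = {m0, m1, m4, m8}
EG A[lock U recv]: greatest fixpoint, start Z0 = {m0, m1, m4, m8}, keep only states in Sat with some successor in Z. Already a fixed point.
Sat(EG A[lock U recv]) = {m0, m1, m4, m8}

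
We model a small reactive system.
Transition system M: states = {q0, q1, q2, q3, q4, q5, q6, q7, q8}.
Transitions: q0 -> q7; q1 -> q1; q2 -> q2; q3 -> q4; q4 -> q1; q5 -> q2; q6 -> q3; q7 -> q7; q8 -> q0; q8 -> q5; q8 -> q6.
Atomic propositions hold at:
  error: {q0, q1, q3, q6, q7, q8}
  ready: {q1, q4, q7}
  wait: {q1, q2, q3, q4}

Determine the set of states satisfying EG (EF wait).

{q1, q2, q3, q4, q5, q6, q8}

EF wait: least fixpoint, start Z0 = {q1, q2, q3, q4}, add states with some successor in Z. Z1 = {q1, q2, q3, q4, q5, q6}; Z2 = {q1, q2, q3, q4, q5, q6, q8}; fixed.
Sat(EF wait) = {q1, q2, q3, q4, q5, q6, q8}
EG (EF wait): greatest fixpoint, start Z0 = {q1, q2, q3, q4, q5, q6, q8}, keep only states in Sat with some successor in Z. Already a fixed point.
Sat(EG (EF wait)) = {q1, q2, q3, q4, q5, q6, q8}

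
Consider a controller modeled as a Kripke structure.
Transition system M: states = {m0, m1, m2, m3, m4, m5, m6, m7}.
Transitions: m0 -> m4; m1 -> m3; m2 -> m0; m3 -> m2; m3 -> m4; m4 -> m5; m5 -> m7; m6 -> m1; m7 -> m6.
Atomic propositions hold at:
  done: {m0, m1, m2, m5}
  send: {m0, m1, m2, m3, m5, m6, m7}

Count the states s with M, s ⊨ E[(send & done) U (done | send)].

Sat(send & done) = {m0, m1, m2, m5}
Sat(done | send) = {m0, m1, m2, m3, m5, m6, m7}
E[(send & done) U (done | send)]: least fixpoint, start Z0 = Sat((done | send)) = {m0, m1, m2, m3, m5, m6, m7}, add states in Sat(send & done) with some successor in Z. Already a fixed point.
Sat(E[(send & done) U (done | send)]) = {m0, m1, m2, m3, m5, m6, m7}
|Sat(E[(send & done) U (done | send)])| = |{m0, m1, m2, m3, m5, m6, m7}| = 7.

7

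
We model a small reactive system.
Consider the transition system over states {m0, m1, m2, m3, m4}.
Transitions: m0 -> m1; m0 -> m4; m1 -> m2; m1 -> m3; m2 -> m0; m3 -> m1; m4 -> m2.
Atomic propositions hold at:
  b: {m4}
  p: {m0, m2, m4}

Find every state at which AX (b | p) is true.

Sat(b | p) = {m0, m2, m4}
Sat(AX (b | p)) = {s : every successor in {m0, m2, m4}} = {m2, m4}

{m2, m4}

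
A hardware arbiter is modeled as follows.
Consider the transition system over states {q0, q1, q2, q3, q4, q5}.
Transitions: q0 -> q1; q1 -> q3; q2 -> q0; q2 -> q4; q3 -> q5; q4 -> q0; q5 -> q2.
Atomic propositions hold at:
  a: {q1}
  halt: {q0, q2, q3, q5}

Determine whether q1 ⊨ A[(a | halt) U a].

Sat(a | halt) = {q0, q1, q2, q3, q5}
A[(a | halt) U a]: least fixpoint, start Z0 = Sat(a) = {q1}, add states in Sat(a | halt) with every successor in Z. Z1 = {q0, q1}; fixed.
Sat(A[(a | halt) U a]) = {q0, q1}
q1 ∈ Sat(A[(a | halt) U a]) = {q0, q1}, so the formula holds at q1.

Yes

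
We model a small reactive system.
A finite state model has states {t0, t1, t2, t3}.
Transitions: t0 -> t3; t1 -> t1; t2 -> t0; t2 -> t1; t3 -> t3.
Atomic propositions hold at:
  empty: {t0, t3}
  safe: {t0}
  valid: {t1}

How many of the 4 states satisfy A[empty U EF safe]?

2

EF safe: least fixpoint, start Z0 = {t0}, add states with some successor in Z. Z1 = {t0, t2}; fixed.
Sat(EF safe) = {t0, t2}
A[empty U EF safe]: least fixpoint, start Z0 = Sat(EF safe) = {t0, t2}, add states in Sat(empty) with every successor in Z. Already a fixed point.
Sat(A[empty U EF safe]) = {t0, t2}
|Sat(A[empty U EF safe])| = |{t0, t2}| = 2.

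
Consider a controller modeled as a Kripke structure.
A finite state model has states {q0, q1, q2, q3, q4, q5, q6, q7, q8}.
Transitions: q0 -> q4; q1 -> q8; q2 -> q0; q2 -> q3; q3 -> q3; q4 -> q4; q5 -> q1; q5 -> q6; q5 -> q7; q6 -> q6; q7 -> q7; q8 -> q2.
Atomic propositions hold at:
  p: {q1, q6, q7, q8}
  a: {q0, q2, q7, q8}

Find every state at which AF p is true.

{q1, q5, q6, q7, q8}

AF p: least fixpoint, start Z0 = {q1, q6, q7, q8}, add states with every successor in Z. Z1 = {q1, q5, q6, q7, q8}; fixed.
Sat(AF p) = {q1, q5, q6, q7, q8}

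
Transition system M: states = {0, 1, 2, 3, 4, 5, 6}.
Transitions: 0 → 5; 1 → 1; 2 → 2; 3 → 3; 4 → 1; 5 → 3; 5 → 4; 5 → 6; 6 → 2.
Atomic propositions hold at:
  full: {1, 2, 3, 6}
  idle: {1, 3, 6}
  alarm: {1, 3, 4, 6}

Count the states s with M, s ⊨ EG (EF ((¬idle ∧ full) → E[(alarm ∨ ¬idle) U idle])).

5

Sat(¬idle) = {0, 2, 4, 5}
Sat(¬idle ∧ full) = {2}
Sat(alarm ∨ ¬idle) = {0, 1, 2, 3, 4, 5, 6}
E[(alarm ∨ ¬idle) U idle]: least fixpoint, start Z0 = Sat(idle) = {1, 3, 6}, add states in Sat(alarm ∨ ¬idle) with some successor in Z. Z1 = {1, 3, 4, 5, 6}; Z2 = {0, 1, 3, 4, 5, 6}; fixed.
Sat(E[(alarm ∨ ¬idle) U idle]) = {0, 1, 3, 4, 5, 6}
Sat((¬idle ∧ full) → E[(alarm ∨ ¬idle) U idle]) = {0, 1, 3, 4, 5, 6}
EF ((¬idle ∧ full) → E[(alarm ∨ ¬idle) U idle]): least fixpoint, start Z0 = {0, 1, 3, 4, 5, 6}, add states with some successor in Z. Already a fixed point.
Sat(EF ((¬idle ∧ full) → E[(alarm ∨ ¬idle) U idle])) = {0, 1, 3, 4, 5, 6}
EG (EF ((¬idle ∧ full) → E[(alarm ∨ ¬idle) U idle])): greatest fixpoint, start Z0 = {0, 1, 3, 4, 5, 6}, keep only states in Sat with some successor in Z. Z1 = {0, 1, 3, 4, 5}; fixed.
Sat(EG (EF ((¬idle ∧ full) → E[(alarm ∨ ¬idle) U idle]))) = {0, 1, 3, 4, 5}
|Sat(EG (EF ((¬idle ∧ full) → E[(alarm ∨ ¬idle) U idle])))| = |{0, 1, 3, 4, 5}| = 5.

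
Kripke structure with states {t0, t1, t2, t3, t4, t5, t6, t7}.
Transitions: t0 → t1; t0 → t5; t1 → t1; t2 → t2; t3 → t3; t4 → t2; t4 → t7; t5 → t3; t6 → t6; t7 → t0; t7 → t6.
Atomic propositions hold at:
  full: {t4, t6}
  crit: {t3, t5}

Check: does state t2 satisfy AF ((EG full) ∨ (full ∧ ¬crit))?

EG full: greatest fixpoint, start Z0 = {t4, t6}, keep only states in Sat with some successor in Z. Z1 = {t6}; fixed.
Sat(EG full) = {t6}
Sat(¬crit) = {t0, t1, t2, t4, t6, t7}
Sat(full ∧ ¬crit) = {t4, t6}
Sat((EG full) ∨ (full ∧ ¬crit)) = {t4, t6}
AF ((EG full) ∨ (full ∧ ¬crit)): least fixpoint, start Z0 = {t4, t6}, add states with every successor in Z. Already a fixed point.
Sat(AF ((EG full) ∨ (full ∧ ¬crit))) = {t4, t6}
t2 ∉ Sat(AF ((EG full) ∨ (full ∧ ¬crit))) = {t4, t6}, so the formula does not hold at t2.

No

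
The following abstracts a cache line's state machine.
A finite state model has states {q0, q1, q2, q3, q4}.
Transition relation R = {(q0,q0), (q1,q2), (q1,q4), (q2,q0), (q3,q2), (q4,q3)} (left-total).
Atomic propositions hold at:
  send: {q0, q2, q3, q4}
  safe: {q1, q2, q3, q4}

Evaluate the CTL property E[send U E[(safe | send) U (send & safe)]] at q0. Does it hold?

Sat(safe | send) = {q0, q1, q2, q3, q4}
Sat(send & safe) = {q2, q3, q4}
E[(safe | send) U (send & safe)]: least fixpoint, start Z0 = Sat((send & safe)) = {q2, q3, q4}, add states in Sat(safe | send) with some successor in Z. Z1 = {q1, q2, q3, q4}; fixed.
Sat(E[(safe | send) U (send & safe)]) = {q1, q2, q3, q4}
E[send U E[(safe | send) U (send & safe)]]: least fixpoint, start Z0 = Sat(E[(safe | send) U (send & safe)]) = {q1, q2, q3, q4}, add states in Sat(send) with some successor in Z. Already a fixed point.
Sat(E[send U E[(safe | send) U (send & safe)]]) = {q1, q2, q3, q4}
q0 ∉ Sat(E[send U E[(safe | send) U (send & safe)]]) = {q1, q2, q3, q4}, so the formula does not hold at q0.

No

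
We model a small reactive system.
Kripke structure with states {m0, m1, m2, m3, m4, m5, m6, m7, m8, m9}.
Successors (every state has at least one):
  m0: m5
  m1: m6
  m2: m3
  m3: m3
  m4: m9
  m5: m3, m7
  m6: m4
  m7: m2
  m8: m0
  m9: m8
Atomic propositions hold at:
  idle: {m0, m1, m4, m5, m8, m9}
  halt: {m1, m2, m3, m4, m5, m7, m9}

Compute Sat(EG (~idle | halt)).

{m2, m3, m5, m7}

Sat(~idle) = {m2, m3, m6, m7}
Sat(~idle | halt) = {m1, m2, m3, m4, m5, m6, m7, m9}
EG (~idle | halt): greatest fixpoint, start Z0 = {m1, m2, m3, m4, m5, m6, m7, m9}, keep only states in Sat with some successor in Z. Z1 = {m1, m2, m3, m4, m5, m6, m7}; Z2 = {m1, m2, m3, m5, m6, m7}; Z3 = {m1, m2, m3, m5, m7}; Z4 = {m2, m3, m5, m7}; fixed.
Sat(EG (~idle | halt)) = {m2, m3, m5, m7}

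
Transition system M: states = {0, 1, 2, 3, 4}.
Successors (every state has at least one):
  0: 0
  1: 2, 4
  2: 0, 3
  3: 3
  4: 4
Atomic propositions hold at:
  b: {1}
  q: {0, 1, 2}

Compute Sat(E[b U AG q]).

{0}

AG q: greatest fixpoint, start Z0 = {0, 1, 2}, keep only states in Sat with every successor in Z. Z1 = {0}; fixed.
Sat(AG q) = {0}
E[b U AG q]: least fixpoint, start Z0 = Sat(AG q) = {0}, add states in Sat(b) with some successor in Z. Already a fixed point.
Sat(E[b U AG q]) = {0}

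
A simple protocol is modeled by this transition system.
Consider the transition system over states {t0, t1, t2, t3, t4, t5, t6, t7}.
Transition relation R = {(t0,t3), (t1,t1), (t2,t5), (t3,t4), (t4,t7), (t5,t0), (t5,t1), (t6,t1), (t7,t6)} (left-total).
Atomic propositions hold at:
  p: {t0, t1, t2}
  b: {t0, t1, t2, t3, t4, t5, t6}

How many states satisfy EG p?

1

EG p: greatest fixpoint, start Z0 = {t0, t1, t2}, keep only states in Sat with some successor in Z. Z1 = {t1}; fixed.
Sat(EG p) = {t1}
|Sat(EG p)| = |{t1}| = 1.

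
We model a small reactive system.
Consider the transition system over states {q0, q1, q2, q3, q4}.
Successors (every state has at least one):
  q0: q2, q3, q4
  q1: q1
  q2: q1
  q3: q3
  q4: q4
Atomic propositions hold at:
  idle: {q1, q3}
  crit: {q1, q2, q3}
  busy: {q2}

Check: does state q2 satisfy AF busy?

Yes

AF busy: least fixpoint, start Z0 = {q2}, add states with every successor in Z. Already a fixed point.
Sat(AF busy) = {q2}
q2 ∈ Sat(AF busy) = {q2}, so the formula holds at q2.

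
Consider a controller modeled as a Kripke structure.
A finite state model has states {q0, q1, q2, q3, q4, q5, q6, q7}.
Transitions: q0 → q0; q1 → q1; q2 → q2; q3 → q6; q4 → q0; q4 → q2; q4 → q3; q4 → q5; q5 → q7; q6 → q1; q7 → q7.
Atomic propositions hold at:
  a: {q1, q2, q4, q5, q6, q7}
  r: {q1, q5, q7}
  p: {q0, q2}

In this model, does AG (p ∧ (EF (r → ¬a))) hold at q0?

Sat(¬a) = {q0, q3}
Sat(r → ¬a) = {q0, q2, q3, q4, q6}
EF (r → ¬a): least fixpoint, start Z0 = {q0, q2, q3, q4, q6}, add states with some successor in Z. Already a fixed point.
Sat(EF (r → ¬a)) = {q0, q2, q3, q4, q6}
Sat(p ∧ (EF (r → ¬a))) = {q0, q2}
AG (p ∧ (EF (r → ¬a))): greatest fixpoint, start Z0 = {q0, q2}, keep only states in Sat with every successor in Z. Already a fixed point.
Sat(AG (p ∧ (EF (r → ¬a)))) = {q0, q2}
q0 ∈ Sat(AG (p ∧ (EF (r → ¬a)))) = {q0, q2}, so the formula holds at q0.

Yes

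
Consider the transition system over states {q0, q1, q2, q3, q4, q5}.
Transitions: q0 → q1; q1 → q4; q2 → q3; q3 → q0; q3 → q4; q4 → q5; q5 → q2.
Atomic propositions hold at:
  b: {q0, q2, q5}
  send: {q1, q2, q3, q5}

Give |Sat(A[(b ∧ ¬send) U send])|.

5

Sat(¬send) = {q0, q4}
Sat(b ∧ ¬send) = {q0}
A[(b ∧ ¬send) U send]: least fixpoint, start Z0 = Sat(send) = {q1, q2, q3, q5}, add states in Sat(b ∧ ¬send) with every successor in Z. Z1 = {q0, q1, q2, q3, q5}; fixed.
Sat(A[(b ∧ ¬send) U send]) = {q0, q1, q2, q3, q5}
|Sat(A[(b ∧ ¬send) U send])| = |{q0, q1, q2, q3, q5}| = 5.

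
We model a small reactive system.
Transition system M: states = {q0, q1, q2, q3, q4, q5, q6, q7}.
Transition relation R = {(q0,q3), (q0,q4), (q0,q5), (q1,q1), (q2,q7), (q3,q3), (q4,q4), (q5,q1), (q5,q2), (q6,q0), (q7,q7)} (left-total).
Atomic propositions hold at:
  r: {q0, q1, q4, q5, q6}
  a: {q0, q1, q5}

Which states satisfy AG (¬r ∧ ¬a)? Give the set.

Sat(¬r) = {q2, q3, q7}
Sat(¬a) = {q2, q3, q4, q6, q7}
Sat(¬r ∧ ¬a) = {q2, q3, q7}
AG (¬r ∧ ¬a): greatest fixpoint, start Z0 = {q2, q3, q7}, keep only states in Sat with every successor in Z. Already a fixed point.
Sat(AG (¬r ∧ ¬a)) = {q2, q3, q7}

{q2, q3, q7}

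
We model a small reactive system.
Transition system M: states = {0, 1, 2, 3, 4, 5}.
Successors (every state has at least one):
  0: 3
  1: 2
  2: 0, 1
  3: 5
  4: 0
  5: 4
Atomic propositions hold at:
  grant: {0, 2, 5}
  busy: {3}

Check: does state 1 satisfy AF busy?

AF busy: least fixpoint, start Z0 = {3}, add states with every successor in Z. Z1 = {0, 3}; Z2 = {0, 3, 4}; Z3 = {0, 3, 4, 5}; fixed.
Sat(AF busy) = {0, 3, 4, 5}
1 ∉ Sat(AF busy) = {0, 3, 4, 5}, so the formula does not hold at 1.

No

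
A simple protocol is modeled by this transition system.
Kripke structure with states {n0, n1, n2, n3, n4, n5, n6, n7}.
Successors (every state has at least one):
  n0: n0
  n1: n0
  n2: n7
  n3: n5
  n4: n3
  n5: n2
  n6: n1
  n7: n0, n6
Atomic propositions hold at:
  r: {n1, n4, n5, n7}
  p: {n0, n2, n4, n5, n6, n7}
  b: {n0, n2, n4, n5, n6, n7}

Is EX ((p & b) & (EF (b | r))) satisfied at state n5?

Yes

Sat(p & b) = {n0, n2, n4, n5, n6, n7}
Sat(b | r) = {n0, n1, n2, n4, n5, n6, n7}
EF (b | r): least fixpoint, start Z0 = {n0, n1, n2, n4, n5, n6, n7}, add states with some successor in Z. Z1 = {n0, n1, n2, n3, n4, n5, n6, n7}; fixed.
Sat(EF (b | r)) = {n0, n1, n2, n3, n4, n5, n6, n7}
Sat((p & b) & (EF (b | r))) = {n0, n2, n4, n5, n6, n7}
Sat(EX ((p & b) & (EF (b | r)))) = {s : some successor in {n0, n2, n4, n5, n6, n7}} = {n0, n1, n2, n3, n5, n7}
n5 ∈ Sat(EX ((p & b) & (EF (b | r)))) = {n0, n1, n2, n3, n5, n7}, so the formula holds at n5.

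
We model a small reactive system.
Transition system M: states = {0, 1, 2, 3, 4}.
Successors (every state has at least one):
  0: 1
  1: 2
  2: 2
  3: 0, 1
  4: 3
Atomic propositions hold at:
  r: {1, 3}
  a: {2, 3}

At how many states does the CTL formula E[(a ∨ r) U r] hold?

2

Sat(a ∨ r) = {1, 2, 3}
E[(a ∨ r) U r]: least fixpoint, start Z0 = Sat(r) = {1, 3}, add states in Sat(a ∨ r) with some successor in Z. Already a fixed point.
Sat(E[(a ∨ r) U r]) = {1, 3}
|Sat(E[(a ∨ r) U r])| = |{1, 3}| = 2.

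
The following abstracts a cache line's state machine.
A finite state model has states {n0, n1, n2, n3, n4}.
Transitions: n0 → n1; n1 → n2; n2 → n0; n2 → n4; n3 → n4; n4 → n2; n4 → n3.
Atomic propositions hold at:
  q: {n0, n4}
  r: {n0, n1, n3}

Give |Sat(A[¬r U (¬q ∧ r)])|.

2

Sat(¬r) = {n2, n4}
Sat(¬q) = {n1, n2, n3}
Sat(¬q ∧ r) = {n1, n3}
A[¬r U (¬q ∧ r)]: least fixpoint, start Z0 = Sat((¬q ∧ r)) = {n1, n3}, add states in Sat(¬r) with every successor in Z. Already a fixed point.
Sat(A[¬r U (¬q ∧ r)]) = {n1, n3}
|Sat(A[¬r U (¬q ∧ r)])| = |{n1, n3}| = 2.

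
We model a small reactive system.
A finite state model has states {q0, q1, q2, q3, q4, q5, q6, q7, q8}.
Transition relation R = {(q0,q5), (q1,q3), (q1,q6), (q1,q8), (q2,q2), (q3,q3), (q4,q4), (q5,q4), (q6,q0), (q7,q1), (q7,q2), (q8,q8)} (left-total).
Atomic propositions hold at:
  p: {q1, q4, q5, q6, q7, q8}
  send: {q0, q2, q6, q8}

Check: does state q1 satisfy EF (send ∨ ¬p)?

Yes

Sat(¬p) = {q0, q2, q3}
Sat(send ∨ ¬p) = {q0, q2, q3, q6, q8}
EF (send ∨ ¬p): least fixpoint, start Z0 = {q0, q2, q3, q6, q8}, add states with some successor in Z. Z1 = {q0, q1, q2, q3, q6, q7, q8}; fixed.
Sat(EF (send ∨ ¬p)) = {q0, q1, q2, q3, q6, q7, q8}
q1 ∈ Sat(EF (send ∨ ¬p)) = {q0, q1, q2, q3, q6, q7, q8}, so the formula holds at q1.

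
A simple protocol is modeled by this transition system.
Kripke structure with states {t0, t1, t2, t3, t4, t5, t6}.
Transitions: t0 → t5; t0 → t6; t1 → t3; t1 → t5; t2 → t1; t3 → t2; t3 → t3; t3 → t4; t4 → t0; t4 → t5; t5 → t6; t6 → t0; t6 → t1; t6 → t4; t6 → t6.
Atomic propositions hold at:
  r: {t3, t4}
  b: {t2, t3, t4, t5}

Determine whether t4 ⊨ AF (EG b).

EG b: greatest fixpoint, start Z0 = {t2, t3, t4, t5}, keep only states in Sat with some successor in Z. Z1 = {t3, t4}; Z2 = {t3}; fixed.
Sat(EG b) = {t3}
AF (EG b): least fixpoint, start Z0 = {t3}, add states with every successor in Z. Already a fixed point.
Sat(AF (EG b)) = {t3}
t4 ∉ Sat(AF (EG b)) = {t3}, so the formula does not hold at t4.

No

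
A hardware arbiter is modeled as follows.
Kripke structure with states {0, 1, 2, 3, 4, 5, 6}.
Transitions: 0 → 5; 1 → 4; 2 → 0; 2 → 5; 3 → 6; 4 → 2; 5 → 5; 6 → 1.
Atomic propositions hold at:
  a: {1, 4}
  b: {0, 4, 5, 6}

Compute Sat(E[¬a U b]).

Sat(¬a) = {0, 2, 3, 5, 6}
E[¬a U b]: least fixpoint, start Z0 = Sat(b) = {0, 4, 5, 6}, add states in Sat(¬a) with some successor in Z. Z1 = {0, 2, 3, 4, 5, 6}; fixed.
Sat(E[¬a U b]) = {0, 2, 3, 4, 5, 6}

{0, 2, 3, 4, 5, 6}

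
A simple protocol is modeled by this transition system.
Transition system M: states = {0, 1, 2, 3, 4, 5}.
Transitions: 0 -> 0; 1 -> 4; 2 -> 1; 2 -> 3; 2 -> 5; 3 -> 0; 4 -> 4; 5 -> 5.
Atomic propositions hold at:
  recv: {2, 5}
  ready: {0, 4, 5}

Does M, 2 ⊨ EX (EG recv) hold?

Yes

EG recv: greatest fixpoint, start Z0 = {2, 5}, keep only states in Sat with some successor in Z. Already a fixed point.
Sat(EG recv) = {2, 5}
Sat(EX (EG recv)) = {s : some successor in {2, 5}} = {2, 5}
2 ∈ Sat(EX (EG recv)) = {2, 5}, so the formula holds at 2.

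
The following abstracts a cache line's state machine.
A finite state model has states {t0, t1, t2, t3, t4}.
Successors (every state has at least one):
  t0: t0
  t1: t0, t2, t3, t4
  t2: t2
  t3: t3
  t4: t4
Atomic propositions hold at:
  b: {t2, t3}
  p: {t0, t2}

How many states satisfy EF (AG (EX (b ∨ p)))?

Sat(b ∨ p) = {t0, t2, t3}
Sat(EX (b ∨ p)) = {s : some successor in {t0, t2, t3}} = {t0, t1, t2, t3}
AG (EX (b ∨ p)): greatest fixpoint, start Z0 = {t0, t1, t2, t3}, keep only states in Sat with every successor in Z. Z1 = {t0, t2, t3}; fixed.
Sat(AG (EX (b ∨ p))) = {t0, t2, t3}
EF (AG (EX (b ∨ p))): least fixpoint, start Z0 = {t0, t2, t3}, add states with some successor in Z. Z1 = {t0, t1, t2, t3}; fixed.
Sat(EF (AG (EX (b ∨ p)))) = {t0, t1, t2, t3}
|Sat(EF (AG (EX (b ∨ p))))| = |{t0, t1, t2, t3}| = 4.

4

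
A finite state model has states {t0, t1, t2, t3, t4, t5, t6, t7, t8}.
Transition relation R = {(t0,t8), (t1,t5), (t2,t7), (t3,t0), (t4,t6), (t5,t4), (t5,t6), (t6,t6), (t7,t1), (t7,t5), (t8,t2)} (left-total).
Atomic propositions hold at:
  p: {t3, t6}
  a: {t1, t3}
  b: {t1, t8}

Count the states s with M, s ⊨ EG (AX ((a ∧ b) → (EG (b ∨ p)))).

Sat(a ∧ b) = {t1}
Sat(b ∨ p) = {t1, t3, t6, t8}
EG (b ∨ p): greatest fixpoint, start Z0 = {t1, t3, t6, t8}, keep only states in Sat with some successor in Z. Z1 = {t6}; fixed.
Sat(EG (b ∨ p)) = {t6}
Sat((a ∧ b) → (EG (b ∨ p))) = {t0, t2, t3, t4, t5, t6, t7, t8}
Sat(AX ((a ∧ b) → (EG (b ∨ p)))) = {s : every successor in {t0, t2, t3, t4, t5, t6, t7, t8}} = {t0, t1, t2, t3, t4, t5, t6, t8}
EG (AX ((a ∧ b) → (EG (b ∨ p)))): greatest fixpoint, start Z0 = {t0, t1, t2, t3, t4, t5, t6, t8}, keep only states in Sat with some successor in Z. Z1 = {t0, t1, t3, t4, t5, t6, t8}; Z2 = {t0, t1, t3, t4, t5, t6}; Z3 = {t1, t3, t4, t5, t6}; Z4 = {t1, t4, t5, t6}; fixed.
Sat(EG (AX ((a ∧ b) → (EG (b ∨ p))))) = {t1, t4, t5, t6}
|Sat(EG (AX ((a ∧ b) → (EG (b ∨ p)))))| = |{t1, t4, t5, t6}| = 4.

4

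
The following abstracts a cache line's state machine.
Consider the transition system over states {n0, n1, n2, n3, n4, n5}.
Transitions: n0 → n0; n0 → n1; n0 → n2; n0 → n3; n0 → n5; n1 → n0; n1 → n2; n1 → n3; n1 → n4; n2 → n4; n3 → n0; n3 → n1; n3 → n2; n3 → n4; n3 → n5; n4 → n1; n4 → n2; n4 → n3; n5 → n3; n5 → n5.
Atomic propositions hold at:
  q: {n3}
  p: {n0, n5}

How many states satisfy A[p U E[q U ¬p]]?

4

Sat(¬p) = {n1, n2, n3, n4}
E[q U ¬p]: least fixpoint, start Z0 = Sat(¬p) = {n1, n2, n3, n4}, add states in Sat(q) with some successor in Z. Already a fixed point.
Sat(E[q U ¬p]) = {n1, n2, n3, n4}
A[p U E[q U ¬p]]: least fixpoint, start Z0 = Sat(E[q U ¬p]) = {n1, n2, n3, n4}, add states in Sat(p) with every successor in Z. Already a fixed point.
Sat(A[p U E[q U ¬p]]) = {n1, n2, n3, n4}
|Sat(A[p U E[q U ¬p]])| = |{n1, n2, n3, n4}| = 4.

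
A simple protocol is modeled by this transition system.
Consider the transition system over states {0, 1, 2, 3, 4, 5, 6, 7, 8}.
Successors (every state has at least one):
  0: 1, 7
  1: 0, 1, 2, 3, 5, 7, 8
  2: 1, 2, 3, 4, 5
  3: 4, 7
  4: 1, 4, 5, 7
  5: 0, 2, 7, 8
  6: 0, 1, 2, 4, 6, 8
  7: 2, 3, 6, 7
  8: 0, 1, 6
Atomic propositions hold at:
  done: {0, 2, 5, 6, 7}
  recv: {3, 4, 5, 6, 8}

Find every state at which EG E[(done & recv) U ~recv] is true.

Sat(done & recv) = {5, 6}
Sat(~recv) = {0, 1, 2, 7}
E[(done & recv) U ~recv]: least fixpoint, start Z0 = Sat(~recv) = {0, 1, 2, 7}, add states in Sat(done & recv) with some successor in Z. Z1 = {0, 1, 2, 5, 6, 7}; fixed.
Sat(E[(done & recv) U ~recv]) = {0, 1, 2, 5, 6, 7}
EG E[(done & recv) U ~recv]: greatest fixpoint, start Z0 = {0, 1, 2, 5, 6, 7}, keep only states in Sat with some successor in Z. Already a fixed point.
Sat(EG E[(done & recv) U ~recv]) = {0, 1, 2, 5, 6, 7}

{0, 1, 2, 5, 6, 7}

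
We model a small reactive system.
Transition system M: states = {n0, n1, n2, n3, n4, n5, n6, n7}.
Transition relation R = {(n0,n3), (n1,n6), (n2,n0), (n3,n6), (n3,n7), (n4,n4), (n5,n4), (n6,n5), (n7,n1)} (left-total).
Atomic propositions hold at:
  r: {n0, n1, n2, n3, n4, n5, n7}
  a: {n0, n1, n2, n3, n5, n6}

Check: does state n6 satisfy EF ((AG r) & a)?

Yes

AG r: greatest fixpoint, start Z0 = {n0, n1, n2, n3, n4, n5, n7}, keep only states in Sat with every successor in Z. Z1 = {n0, n2, n4, n5, n7}; Z2 = {n2, n4, n5}; Z3 = {n4, n5}; fixed.
Sat(AG r) = {n4, n5}
Sat((AG r) & a) = {n5}
EF ((AG r) & a): least fixpoint, start Z0 = {n5}, add states with some successor in Z. Z1 = {n5, n6}; Z2 = {n1, n3, n5, n6}; Z3 = {n0, n1, n3, n5, n6, n7}; Z4 = {n0, n1, n2, n3, n5, n6, n7}; fixed.
Sat(EF ((AG r) & a)) = {n0, n1, n2, n3, n5, n6, n7}
n6 ∈ Sat(EF ((AG r) & a)) = {n0, n1, n2, n3, n5, n6, n7}, so the formula holds at n6.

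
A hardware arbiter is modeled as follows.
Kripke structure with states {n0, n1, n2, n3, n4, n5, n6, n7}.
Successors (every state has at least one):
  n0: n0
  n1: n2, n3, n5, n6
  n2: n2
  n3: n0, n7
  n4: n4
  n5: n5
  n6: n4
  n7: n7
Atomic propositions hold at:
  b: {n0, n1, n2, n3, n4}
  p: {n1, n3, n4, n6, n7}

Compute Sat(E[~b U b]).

Sat(~b) = {n5, n6, n7}
E[~b U b]: least fixpoint, start Z0 = Sat(b) = {n0, n1, n2, n3, n4}, add states in Sat(~b) with some successor in Z. Z1 = {n0, n1, n2, n3, n4, n6}; fixed.
Sat(E[~b U b]) = {n0, n1, n2, n3, n4, n6}

{n0, n1, n2, n3, n4, n6}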